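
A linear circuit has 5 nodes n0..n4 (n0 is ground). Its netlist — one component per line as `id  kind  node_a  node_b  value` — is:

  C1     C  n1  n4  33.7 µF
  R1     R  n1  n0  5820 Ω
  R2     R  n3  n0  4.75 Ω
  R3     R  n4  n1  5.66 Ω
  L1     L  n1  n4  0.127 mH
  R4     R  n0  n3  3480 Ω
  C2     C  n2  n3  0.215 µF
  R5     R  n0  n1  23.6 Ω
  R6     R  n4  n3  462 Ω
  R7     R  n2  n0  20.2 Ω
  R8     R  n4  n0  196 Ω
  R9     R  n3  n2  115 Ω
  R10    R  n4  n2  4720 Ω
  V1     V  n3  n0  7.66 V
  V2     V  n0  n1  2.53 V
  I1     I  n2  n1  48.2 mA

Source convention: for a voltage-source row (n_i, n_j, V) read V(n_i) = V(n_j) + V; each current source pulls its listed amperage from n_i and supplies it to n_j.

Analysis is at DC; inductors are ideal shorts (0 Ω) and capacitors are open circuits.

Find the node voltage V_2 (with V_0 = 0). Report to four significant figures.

Element admittances at DC:
  Y(C1) = 0.000 S between n1,n4
  Y(R1) = 0.0001718 S between n1,n0
  Y(R2) = 0.2105 S between n3,n0
  Y(R3) = 0.1767 S between n4,n1
  L1: short n1↔n4 (DC inductor)
  Y(R4) = 0.0002874 S between n0,n3
  Y(C2) = 0.000 S between n2,n3
  Y(R5) = 0.04237 S between n0,n1
  Y(R6) = 0.002165 S between n4,n3
  Y(R7) = 0.04950 S between n2,n0
  Y(R8) = 0.005102 S between n4,n0
  Y(R9) = 0.008696 S between n3,n2
  Y(R10) = 0.0002119 S between n4,n2
  V1: constraint V(n3)−V(n0) = 7.66
  V2: constraint V(n0)−V(n1) = 2.53
  I1: injects 0.0482 A into n1 (from n2)
Assemble and solve the 7×7 MNA system:
  V(n1)=-2.530  V(n2)=0.3060  V(n3)=7.660  V(n4)=-2.530
  i(L1)=-0.03557  i(V1)=-1.701  i(V2)=-0.1914

0.3060 V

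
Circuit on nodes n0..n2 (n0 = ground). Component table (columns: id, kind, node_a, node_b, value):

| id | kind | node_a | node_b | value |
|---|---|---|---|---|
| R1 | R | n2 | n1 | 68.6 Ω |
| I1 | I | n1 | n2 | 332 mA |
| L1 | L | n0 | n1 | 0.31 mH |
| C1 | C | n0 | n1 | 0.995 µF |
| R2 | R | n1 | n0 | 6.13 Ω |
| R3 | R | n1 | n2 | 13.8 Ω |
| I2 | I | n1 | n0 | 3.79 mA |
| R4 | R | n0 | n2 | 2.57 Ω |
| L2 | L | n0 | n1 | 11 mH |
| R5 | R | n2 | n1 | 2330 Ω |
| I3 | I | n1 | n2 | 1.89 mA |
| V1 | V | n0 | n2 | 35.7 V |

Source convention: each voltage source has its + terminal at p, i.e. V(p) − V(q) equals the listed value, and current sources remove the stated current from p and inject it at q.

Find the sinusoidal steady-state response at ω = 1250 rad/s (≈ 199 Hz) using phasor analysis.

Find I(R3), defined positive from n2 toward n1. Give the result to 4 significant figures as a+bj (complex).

-2.578+0.09371j A

Element admittances at ω=1250 rad/s:
  Y(R1) = 0.01458+0.000j S between n2,n1
  I1: injects 0.332 A into n2 (from n1)
  Y(L1) = 0.000-2.581j S between n0,n1
  Y(C1) = 0.000+0.001244j S between n0,n1
  Y(R2) = 0.1631+0.000j S between n1,n0
  Y(R3) = 0.07246+0.000j S between n1,n2
  I2: injects 0.00379 A into n0 (from n1)
  Y(R4) = 0.3891+0.000j S between n0,n2
  Y(L2) = 0.000-0.07273j S between n0,n1
  Y(R5) = 0.0004292+0.000j S between n2,n1
  I3: injects 0.00189 A into n2 (from n1)
  V1: constraint V(n0)−V(n2) = 35.7
Assemble and solve the 3×3 MNA system:
  V(n1)=-0.1222-1.293j  V(n2)=-35.70+0.000j
  i(V1)=-17.34+0.1131j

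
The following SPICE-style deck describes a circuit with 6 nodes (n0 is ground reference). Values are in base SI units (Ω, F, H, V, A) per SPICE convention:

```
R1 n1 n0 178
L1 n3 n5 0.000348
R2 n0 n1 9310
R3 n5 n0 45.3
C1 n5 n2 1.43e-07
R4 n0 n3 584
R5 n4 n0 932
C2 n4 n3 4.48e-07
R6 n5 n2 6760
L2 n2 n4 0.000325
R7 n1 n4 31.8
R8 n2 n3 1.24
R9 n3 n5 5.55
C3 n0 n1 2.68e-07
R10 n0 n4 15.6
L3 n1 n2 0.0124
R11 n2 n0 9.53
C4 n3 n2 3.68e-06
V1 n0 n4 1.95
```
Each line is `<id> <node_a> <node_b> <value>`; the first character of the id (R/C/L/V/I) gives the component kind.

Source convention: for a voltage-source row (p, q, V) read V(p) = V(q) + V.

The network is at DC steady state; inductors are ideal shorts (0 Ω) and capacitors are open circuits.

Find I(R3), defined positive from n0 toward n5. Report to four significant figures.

Apply KCL at each of the 5 non-ground nodes and solve the resulting linear system.
Node n1: branches {R1, R2, R7, C3, L3} → V_1 = -1.950
Node n2: branches {C1, R6, L2, R8, L3, R11, C4} → V_2 = -1.950
Node n3: branches {L1, R4, C2, R8, R9, C4} → V_3 = -1.894
Node n4: branches {R5, C2, L2, R7, R10, V1} → V_4 = -1.950
Node n5: branches {L1, R3, C1, R6, R9} → V_5 = -1.894
Source currents: i(L1)=-0.04180, i(L2)=0.2608, i(L3)=0.01116, i(V1)=-0.3879

0.04181 A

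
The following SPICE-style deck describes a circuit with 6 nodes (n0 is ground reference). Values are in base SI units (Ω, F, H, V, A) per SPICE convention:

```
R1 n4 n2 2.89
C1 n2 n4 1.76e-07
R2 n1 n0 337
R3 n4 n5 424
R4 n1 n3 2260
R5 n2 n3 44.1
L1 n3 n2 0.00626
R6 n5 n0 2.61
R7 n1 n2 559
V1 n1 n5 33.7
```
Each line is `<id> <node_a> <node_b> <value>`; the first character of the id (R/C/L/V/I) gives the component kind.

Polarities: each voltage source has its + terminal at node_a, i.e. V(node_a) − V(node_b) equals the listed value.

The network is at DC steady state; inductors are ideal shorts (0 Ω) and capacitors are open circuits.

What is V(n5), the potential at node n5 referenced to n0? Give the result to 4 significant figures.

Element admittances at DC:
  Y(R1) = 0.3460 S between n4,n2
  Y(C1) = 0.000 S between n2,n4
  Y(R2) = 0.002967 S between n1,n0
  Y(R3) = 0.002358 S between n4,n5
  Y(R4) = 0.0004425 S between n1,n3
  Y(R5) = 0.02268 S between n2,n3
  L1: short n3↔n2 (DC inductor)
  Y(R6) = 0.3831 S between n5,n0
  Y(R7) = 0.001789 S between n1,n2
  V1: constraint V(n1)−V(n5) = 33.7
Assemble and solve the 7×7 MNA system:
  V(n1)=33.44  V(n2)=16.18  V(n3)=16.18  V(n4)=16.07  V(n5)=-0.2590
  i(L1)=0.007637  i(V1)=-0.1377

-0.2590 V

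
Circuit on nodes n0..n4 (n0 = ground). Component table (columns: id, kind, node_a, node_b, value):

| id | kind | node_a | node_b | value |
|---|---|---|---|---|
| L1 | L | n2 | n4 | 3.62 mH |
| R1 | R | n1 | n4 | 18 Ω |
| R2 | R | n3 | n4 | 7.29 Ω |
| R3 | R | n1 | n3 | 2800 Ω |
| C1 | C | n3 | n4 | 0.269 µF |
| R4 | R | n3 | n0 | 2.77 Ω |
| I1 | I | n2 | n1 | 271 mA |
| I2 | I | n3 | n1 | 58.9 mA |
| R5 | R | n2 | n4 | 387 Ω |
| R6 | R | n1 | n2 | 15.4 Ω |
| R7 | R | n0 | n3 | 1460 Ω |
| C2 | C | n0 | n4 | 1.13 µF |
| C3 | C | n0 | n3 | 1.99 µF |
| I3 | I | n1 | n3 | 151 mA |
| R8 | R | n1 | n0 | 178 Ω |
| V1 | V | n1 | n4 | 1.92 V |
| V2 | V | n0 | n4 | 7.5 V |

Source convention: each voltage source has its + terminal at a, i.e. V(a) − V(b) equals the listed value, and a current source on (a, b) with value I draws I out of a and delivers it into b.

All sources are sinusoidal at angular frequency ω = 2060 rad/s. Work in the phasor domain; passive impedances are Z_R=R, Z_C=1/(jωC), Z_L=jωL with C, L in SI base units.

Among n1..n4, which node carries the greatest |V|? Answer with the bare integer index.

MNA unknowns: 4 node voltages V₁..V_4 plus 2 source currents (V1, V2)
L1: Y=0.000-0.1341j on G[2,4]
R1: Y=0.05556+0.000j on G[1,4]
R2: Y=0.1372+0.000j on G[3,4]
R3: Y=0.0003571+0.000j on G[1,3]
C1: Y=0.000+0.0005541j on G[3,4]
R4: Y=0.3610+0.000j on G[3,0]
I1: z[2]−=0.271, z[1]+=0.271
I2: z[3]−=0.0589, z[1]+=0.0589
R5: Y=0.002584+0.000j on G[2,4]
R6: Y=0.06494+0.000j on G[1,2]
R7: Y=0.0006849+0.000j on G[0,3]
C2: Y=0.000+0.002328j on G[0,4]
C3: Y=0.000+0.004099j on G[0,3]
I3: z[1]−=0.151, z[3]+=0.151
R8: Y=0.005618+0.000j on G[1,0]
V1: row V1−V4=1.92, i_V1 at 1,4
V2: row V0−V4=7.5, i_V2 at 0,4
solve → V1=-5.580+0.000j, V2=-7.938-0.8705j, V3=-1.880+0.009201j, V4=-7.500+0.000j
aux → i_V1=-0.04823-0.05652j, i_V2=-0.7115-0.02184j

2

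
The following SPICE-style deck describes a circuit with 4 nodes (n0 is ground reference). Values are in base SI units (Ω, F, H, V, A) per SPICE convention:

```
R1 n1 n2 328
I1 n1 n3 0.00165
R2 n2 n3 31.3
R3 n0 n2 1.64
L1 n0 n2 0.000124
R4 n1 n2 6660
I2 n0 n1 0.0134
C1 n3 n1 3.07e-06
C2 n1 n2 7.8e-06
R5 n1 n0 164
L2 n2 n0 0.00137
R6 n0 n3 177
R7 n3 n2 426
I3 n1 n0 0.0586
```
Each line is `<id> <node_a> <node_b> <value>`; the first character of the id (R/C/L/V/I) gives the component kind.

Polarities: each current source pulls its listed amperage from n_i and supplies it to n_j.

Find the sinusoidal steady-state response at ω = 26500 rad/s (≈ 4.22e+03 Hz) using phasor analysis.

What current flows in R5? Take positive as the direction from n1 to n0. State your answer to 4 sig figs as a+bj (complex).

Apply KCL at each of the 3 non-ground nodes and solve the resulting linear system.
Node n1: branches {R1, I1, R4, I2, C1, C2, R5, I3} → V_1 = -0.08602+0.1643j
Node n2: branches {R1, R2, R3, L1, R4, C2, L2, R7} → V_2 = -0.05442-0.03214j
Node n3: branches {I1, R2, C1, R6, R7} → V_3 = -0.1463+0.09511j

-0.0005245+0.001002j A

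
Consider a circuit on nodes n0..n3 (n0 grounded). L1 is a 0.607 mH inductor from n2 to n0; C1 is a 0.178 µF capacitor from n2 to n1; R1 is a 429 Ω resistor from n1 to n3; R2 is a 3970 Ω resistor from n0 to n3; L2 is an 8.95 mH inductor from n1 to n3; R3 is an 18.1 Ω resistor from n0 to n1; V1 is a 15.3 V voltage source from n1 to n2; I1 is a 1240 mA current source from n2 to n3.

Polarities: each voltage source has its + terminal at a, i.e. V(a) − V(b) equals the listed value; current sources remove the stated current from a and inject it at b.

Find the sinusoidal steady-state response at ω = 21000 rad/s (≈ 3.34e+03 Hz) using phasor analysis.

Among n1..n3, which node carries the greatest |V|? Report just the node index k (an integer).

MNA unknowns: 3 node voltages V₁..V_3 plus 1 source current (V1)
L1: Y=0.000-0.07845j on G[2,0]
C1: Y=0.000+0.003738j on G[2,1]
R1: Y=0.002331+0.000j on G[1,3]
R2: Y=0.0002519+0.000j on G[0,3]
L2: Y=0.000-0.005321j on G[1,3]
R3: Y=0.05525+0.000j on G[0,1]
V1: row V1−V2=15.3, i_V1 at 1,2
I1: z[2]−=1.24, z[3]+=1.24
solve → V1=10.46-7.694j, V2=-4.838-7.694j, V3=101.5+180.7j
aux → i_V1=0.6364+0.3224j

3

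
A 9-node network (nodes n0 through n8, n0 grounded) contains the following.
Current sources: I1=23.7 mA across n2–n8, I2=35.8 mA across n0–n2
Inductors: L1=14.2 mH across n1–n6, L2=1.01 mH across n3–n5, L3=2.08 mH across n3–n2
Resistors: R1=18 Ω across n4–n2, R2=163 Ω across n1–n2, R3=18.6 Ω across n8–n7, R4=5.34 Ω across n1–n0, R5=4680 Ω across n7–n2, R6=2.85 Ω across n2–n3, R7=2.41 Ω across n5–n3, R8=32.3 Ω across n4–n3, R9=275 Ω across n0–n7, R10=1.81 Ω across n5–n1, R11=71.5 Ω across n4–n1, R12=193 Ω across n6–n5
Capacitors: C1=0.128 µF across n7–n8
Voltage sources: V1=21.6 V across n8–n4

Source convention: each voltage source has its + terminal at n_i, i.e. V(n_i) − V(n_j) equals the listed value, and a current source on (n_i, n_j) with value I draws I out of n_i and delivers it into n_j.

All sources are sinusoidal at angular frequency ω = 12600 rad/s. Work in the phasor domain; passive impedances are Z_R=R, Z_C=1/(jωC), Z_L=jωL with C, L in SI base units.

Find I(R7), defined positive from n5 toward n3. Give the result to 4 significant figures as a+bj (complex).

0.02454+0.004501j A

MNA unknowns: 8 node voltages V₁..V_8 plus 1 source current (V1)
I1: z[2]−=0.0237, z[8]+=0.0237
L1: Y=0.000-0.005589j on G[1,6]
R1: Y=0.05556+0.000j on G[4,2]
R2: Y=0.006135+0.000j on G[1,2]
R3: Y=0.05376+0.000j on G[8,7]
L2: Y=0.000-0.07858j on G[3,5]
R4: Y=0.1873+0.000j on G[1,0]
L3: Y=0.000-0.03816j on G[3,2]
R5: Y=0.0002137+0.000j on G[7,2]
R6: Y=0.3509+0.000j on G[2,3]
R7: Y=0.4149+0.000j on G[5,3]
R8: Y=0.03096+0.000j on G[4,3]
R9: Y=0.003636+0.000j on G[0,7]
I2: z[0]−=0.0358, z[2]+=0.0358
C1: Y=0.000+0.001613j on G[7,8]
R10: Y=0.5525+0.000j on G[5,1]
R11: Y=0.01399+0.000j on G[4,1]
R12: Y=0.005181+0.000j on G[6,5]
V1: row V8−V4=21.6, i_V1 at 8,4
solve → V1=-0.1857-0.0005324j, V2=-0.3178-0.01379j, V3=-0.2906-0.01133j, V4=-0.7995-0.01227j, V5=-0.2315-0.0004826j, V6=-0.2069-0.02331j, V7=19.41+0.02742j, V8=20.80-0.01227j
aux → i_V1=-0.05110-0.0001085j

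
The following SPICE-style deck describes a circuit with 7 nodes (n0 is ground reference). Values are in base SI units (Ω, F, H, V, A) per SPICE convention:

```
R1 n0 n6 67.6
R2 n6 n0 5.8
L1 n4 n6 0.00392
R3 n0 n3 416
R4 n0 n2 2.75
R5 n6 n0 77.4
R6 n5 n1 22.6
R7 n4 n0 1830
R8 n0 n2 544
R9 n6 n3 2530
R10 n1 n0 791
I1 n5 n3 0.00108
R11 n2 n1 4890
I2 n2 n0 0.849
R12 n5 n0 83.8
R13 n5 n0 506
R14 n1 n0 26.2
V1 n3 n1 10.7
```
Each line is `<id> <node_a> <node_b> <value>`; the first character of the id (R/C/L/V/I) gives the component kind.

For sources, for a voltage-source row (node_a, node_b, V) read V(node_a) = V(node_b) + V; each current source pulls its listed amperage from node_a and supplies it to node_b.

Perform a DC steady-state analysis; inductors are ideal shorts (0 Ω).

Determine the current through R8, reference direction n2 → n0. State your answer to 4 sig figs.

-0.004268 A

MNA unknowns: 6 node voltages V₁..V_6 plus 2 source currents (L1, V1)
R1: Y=0.01479 on G[0,6]
R2: Y=0.1724 on G[6,0]
L1: row V4−V6=0, i_L1 at 4,6
R3: Y=0.002404 on G[0,3]
R4: Y=0.3636 on G[0,2]
R5: Y=0.01292 on G[6,0]
R6: Y=0.04425 on G[5,1]
R7: Y=0.0005464 on G[4,0]
R8: Y=0.001838 on G[0,2]
R9: Y=0.0003953 on G[6,3]
R10: Y=0.001264 on G[1,0]
I1: z[5]−=0.00108, z[3]+=0.00108
R11: Y=0.0002045 on G[2,1]
I2: z[2]−=0.849, z[0]+=0.849
R12: Y=0.01193 on G[5,0]
R13: Y=0.001976 on G[5,0]
R14: Y=0.03817 on G[1,0]
V1: row V3−V1=10.7, i_V1 at 3,1
solve → V1=-0.5688, V2=-2.322, V3=10.13, V4=0.01992, V5=-0.4514, V6=0.01992
aux → i_L1=-1.088e-05, i_V1=-0.02727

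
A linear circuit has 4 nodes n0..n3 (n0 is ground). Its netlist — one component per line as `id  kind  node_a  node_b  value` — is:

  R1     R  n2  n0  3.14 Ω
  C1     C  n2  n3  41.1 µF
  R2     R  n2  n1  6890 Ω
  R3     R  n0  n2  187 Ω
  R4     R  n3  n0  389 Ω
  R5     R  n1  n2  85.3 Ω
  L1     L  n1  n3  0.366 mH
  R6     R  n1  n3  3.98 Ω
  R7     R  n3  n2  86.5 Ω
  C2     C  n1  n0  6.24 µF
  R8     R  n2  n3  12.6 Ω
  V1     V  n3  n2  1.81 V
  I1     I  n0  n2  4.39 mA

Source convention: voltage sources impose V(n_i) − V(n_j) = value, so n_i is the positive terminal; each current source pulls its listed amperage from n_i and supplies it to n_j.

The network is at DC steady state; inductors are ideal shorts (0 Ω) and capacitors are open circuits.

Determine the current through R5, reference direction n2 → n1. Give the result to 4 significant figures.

-0.02122 A

Element admittances at DC:
  Y(R1) = 0.3185 S between n2,n0
  Y(C1) = 0.000 S between n2,n3
  Y(R2) = 0.0001451 S between n2,n1
  Y(R3) = 0.005348 S between n0,n2
  Y(R4) = 0.002571 S between n3,n0
  Y(R5) = 0.01172 S between n1,n2
  L1: short n1↔n3 (DC inductor)
  Y(R6) = 0.2513 S between n1,n3
  Y(R7) = 0.01156 S between n3,n2
  Y(C2) = 0.000 S between n1,n0
  Y(R8) = 0.07937 S between n2,n3
  V1: constraint V(n3)−V(n2) = 1.81
  I1: injects 0.00439 A into n2 (from n0)
Assemble and solve the 5×5 MNA system:
  V(n1)=1.809  V(n2)=-0.0008057  V(n3)=1.809
  i(L1)=-0.02148  i(V1)=-0.1907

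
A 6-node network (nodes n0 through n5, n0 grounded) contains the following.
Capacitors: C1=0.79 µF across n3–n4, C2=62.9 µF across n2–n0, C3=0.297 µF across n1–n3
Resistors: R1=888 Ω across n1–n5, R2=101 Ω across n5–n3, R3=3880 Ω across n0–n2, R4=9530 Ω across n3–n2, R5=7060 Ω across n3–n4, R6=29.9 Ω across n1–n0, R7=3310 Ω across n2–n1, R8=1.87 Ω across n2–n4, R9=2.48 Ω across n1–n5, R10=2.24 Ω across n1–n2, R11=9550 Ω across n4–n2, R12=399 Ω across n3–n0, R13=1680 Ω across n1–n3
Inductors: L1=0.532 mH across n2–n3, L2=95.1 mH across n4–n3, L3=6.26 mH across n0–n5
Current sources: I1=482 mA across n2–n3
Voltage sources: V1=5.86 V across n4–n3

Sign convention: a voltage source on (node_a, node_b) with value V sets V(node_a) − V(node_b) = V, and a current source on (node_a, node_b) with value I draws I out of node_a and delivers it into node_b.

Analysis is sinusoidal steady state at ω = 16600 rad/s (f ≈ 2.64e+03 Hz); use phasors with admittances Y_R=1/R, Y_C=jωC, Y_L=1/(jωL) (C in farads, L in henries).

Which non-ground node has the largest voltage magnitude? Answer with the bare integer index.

MNA unknowns: 5 node voltages V₁..V_5 plus 1 source current (V1)
C1: Y=0.000+0.01311j on G[3,4]
R1: Y=0.001126+0.000j on G[1,5]
C2: Y=0.000+1.044j on G[2,0]
R2: Y=0.009901+0.000j on G[5,3]
L1: Y=0.000-0.1132j on G[2,3]
L2: Y=0.000-0.0006334j on G[4,3]
R3: Y=0.0002577+0.000j on G[0,2]
R4: Y=0.0001049+0.000j on G[3,2]
R5: Y=0.0001416+0.000j on G[3,4]
R6: Y=0.03344+0.000j on G[1,0]
L3: Y=0.000-0.009623j on G[0,5]
I1: z[2]−=0.482, z[3]+=0.482
C3: Y=0.000+0.004930j on G[1,3]
R7: Y=0.0003021+0.000j on G[2,1]
R8: Y=0.5348+0.000j on G[2,4]
R9: Y=0.4032+0.000j on G[1,5]
R10: Y=0.4464+0.000j on G[1,2]
R11: Y=0.0001047+0.000j on G[4,2]
R12: Y=0.002506+0.000j on G[3,0]
R13: Y=0.0005952+0.000j on G[1,3]
V1: row V4−V3=5.86, i_V1 at 4,3
solve → V1=-0.08390-0.08280j, V2=0.003151-0.01486j, V3=-4.658-0.9385j, V4=1.202-0.9385j, V5=-0.1907-0.1077j
aux → i_V1=-0.6423+0.4209j

3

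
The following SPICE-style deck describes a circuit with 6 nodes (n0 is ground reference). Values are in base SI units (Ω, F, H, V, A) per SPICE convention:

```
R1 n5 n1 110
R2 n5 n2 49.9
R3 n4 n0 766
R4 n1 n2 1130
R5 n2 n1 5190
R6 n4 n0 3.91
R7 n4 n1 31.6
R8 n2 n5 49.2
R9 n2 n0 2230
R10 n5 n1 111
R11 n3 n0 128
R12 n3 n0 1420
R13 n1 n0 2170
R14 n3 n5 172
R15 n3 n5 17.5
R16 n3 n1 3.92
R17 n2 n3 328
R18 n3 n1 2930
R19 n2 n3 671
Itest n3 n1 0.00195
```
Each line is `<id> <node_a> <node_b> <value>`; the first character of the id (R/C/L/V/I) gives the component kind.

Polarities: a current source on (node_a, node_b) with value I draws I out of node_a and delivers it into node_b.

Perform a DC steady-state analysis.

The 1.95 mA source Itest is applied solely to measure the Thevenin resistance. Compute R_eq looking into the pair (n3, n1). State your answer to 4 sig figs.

Apply KCL at each of the 5 non-ground nodes and solve the resulting linear system.
Node n1: branches {R1, R4, R5, R7, R10, R13, R16, R18, Itest} → V_1 = 0.001659
Node n2: branches {R2, R4, R5, R8, R9, R17, R19} → V_2 = -0.003793
Node n3: branches {R11, R12, R14, R15, R16, R17, R18, R19, Itest} → V_3 = -0.005379
Node n4: branches {R3, R6, R7} → V_4 = 0.0001818
Node n5: branches {R1, R2, R8, R10, R14, R15} → V_5 = -0.003803

R_eq = 3.609 Ω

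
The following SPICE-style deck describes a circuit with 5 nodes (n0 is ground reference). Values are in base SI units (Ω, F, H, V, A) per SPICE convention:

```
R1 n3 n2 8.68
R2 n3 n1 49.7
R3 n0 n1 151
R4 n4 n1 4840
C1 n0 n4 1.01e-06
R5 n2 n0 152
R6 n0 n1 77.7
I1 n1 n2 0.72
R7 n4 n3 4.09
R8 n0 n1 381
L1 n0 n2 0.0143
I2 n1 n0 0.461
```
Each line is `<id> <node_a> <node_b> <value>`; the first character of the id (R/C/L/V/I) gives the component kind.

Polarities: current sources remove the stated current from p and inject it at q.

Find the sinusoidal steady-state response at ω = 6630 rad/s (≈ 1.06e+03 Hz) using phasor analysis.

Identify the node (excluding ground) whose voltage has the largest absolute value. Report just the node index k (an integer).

Element admittances at ω=6630 rad/s:
  Y(R1) = 0.1152+0.000j S between n3,n2
  Y(R2) = 0.02012+0.000j S between n3,n1
  Y(R3) = 0.006623+0.000j S between n0,n1
  Y(R4) = 0.0002066+0.000j S between n4,n1
  Y(C1) = 0.000+0.006696j S between n0,n4
  Y(R5) = 0.006579+0.000j S between n2,n0
  Y(R6) = 0.01287+0.000j S between n0,n1
  I1: injects 0.72 A into n2 (from n1)
  Y(R7) = 0.2445+0.000j S between n4,n3
  Y(R8) = 0.002625+0.000j S between n0,n1
  Y(L1) = 0.000-0.01055j S between n0,n2
  I2: injects 0.461 A into n0 (from n1)
Assemble and solve the 4×4 MNA system:
  V(n1)=-25.15+1.980j  V(n2)=10.77+4.846j  V(n3)=5.578+4.137j  V(n4)=5.661+3.980j

1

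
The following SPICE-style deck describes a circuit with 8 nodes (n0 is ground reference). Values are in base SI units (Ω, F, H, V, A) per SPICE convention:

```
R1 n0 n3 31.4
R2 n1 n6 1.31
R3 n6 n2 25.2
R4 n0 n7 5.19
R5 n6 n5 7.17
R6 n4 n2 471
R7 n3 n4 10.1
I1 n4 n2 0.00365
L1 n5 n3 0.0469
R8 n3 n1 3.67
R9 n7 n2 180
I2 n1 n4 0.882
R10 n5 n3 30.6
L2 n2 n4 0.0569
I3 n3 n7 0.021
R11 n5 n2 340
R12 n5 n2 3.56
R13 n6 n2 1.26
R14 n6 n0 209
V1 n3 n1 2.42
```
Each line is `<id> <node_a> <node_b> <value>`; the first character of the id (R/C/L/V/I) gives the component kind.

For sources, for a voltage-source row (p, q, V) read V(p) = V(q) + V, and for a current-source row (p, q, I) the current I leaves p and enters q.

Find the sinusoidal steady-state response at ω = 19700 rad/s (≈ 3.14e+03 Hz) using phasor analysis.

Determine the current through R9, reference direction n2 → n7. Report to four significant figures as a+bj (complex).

-0.01206-0.0001090j A

Element admittances at ω=19700 rad/s:
  Y(R1) = 0.03185+0.000j S between n0,n3
  Y(R2) = 0.7634+0.000j S between n1,n6
  Y(R3) = 0.03968+0.000j S between n6,n2
  Y(R4) = 0.1927+0.000j S between n0,n7
  Y(R5) = 0.1395+0.000j S between n6,n5
  Y(R6) = 0.002123+0.000j S between n4,n2
  Y(R7) = 0.09901+0.000j S between n3,n4
  I1: injects 0.00365 A into n2 (from n4)
  Y(L1) = 0.000-0.001082j S between n5,n3
  Y(R8) = 0.2725+0.000j S between n3,n1
  Y(R9) = 0.005556+0.000j S between n7,n2
  I2: injects 0.882 A into n4 (from n1)
  Y(R10) = 0.03268+0.000j S between n5,n3
  Y(L2) = 0.000-0.0008921j S between n2,n4
  I3: injects 0.021 A into n7 (from n3)
  Y(R11) = 0.002941+0.000j S between n5,n2
  Y(R12) = 0.2809+0.000j S between n5,n2
  Y(R13) = 0.7937+0.000j S between n6,n2
  Y(R14) = 0.004785+0.000j S between n6,n0
  V1: constraint V(n3)−V(n1) = 2.42
Assemble and solve the 8×8 MNA system:
  V(n1)=-2.368+0.004799j  V(n2)=-2.125-0.02019j  V(n3)=0.05222+0.004799j  V(n4)=8.691+0.09968j  V(n5)=-1.997-0.01989j  V(n6)=-2.215-0.009155j  V(n7)=0.04638-0.0005659j
  i(V1)=0.1062+0.01065j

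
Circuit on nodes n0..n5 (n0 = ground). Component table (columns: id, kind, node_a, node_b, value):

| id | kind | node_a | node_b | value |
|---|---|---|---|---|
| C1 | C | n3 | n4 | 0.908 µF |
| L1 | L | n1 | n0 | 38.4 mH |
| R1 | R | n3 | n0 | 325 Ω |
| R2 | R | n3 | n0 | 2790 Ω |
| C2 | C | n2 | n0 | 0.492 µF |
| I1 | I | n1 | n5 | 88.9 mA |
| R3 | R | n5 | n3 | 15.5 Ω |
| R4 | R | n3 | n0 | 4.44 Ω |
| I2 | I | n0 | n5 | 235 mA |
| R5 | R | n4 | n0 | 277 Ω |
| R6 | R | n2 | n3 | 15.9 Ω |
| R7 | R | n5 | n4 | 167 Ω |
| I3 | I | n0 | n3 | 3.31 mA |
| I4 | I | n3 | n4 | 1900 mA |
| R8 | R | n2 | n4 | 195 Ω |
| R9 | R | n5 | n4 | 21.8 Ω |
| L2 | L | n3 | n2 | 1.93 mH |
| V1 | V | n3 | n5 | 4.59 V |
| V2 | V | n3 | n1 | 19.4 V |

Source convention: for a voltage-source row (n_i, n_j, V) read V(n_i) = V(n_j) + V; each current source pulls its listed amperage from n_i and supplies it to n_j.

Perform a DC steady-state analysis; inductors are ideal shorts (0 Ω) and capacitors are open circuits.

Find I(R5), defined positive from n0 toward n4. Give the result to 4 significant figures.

-0.1649 A

Element admittances at DC:
  Y(C1) = 0.000 S between n3,n4
  L1: short n1↔n0 (DC inductor)
  Y(R1) = 0.003077 S between n3,n0
  Y(R2) = 0.0003584 S between n3,n0
  Y(C2) = 0.000 S between n2,n0
  I1: injects 0.0889 A into n5 (from n1)
  Y(R3) = 0.06452 S between n5,n3
  Y(R4) = 0.2252 S between n3,n0
  I2: injects 0.235 A into n5 (from n0)
  Y(R5) = 0.003610 S between n4,n0
  Y(R6) = 0.06289 S between n2,n3
  Y(R7) = 0.005988 S between n5,n4
  I3: injects 0.00331 A into n3 (from n0)
  I4: injects 1.9 A into n4 (from n3)
  Y(R8) = 0.005128 S between n2,n4
  Y(R9) = 0.04587 S between n5,n4
  L2: short n3↔n2 (DC inductor)
  V1: constraint V(n3)−V(n5) = 4.59
  V2: constraint V(n3)−V(n1) = 19.4
Assemble and solve the 9×9 MNA system:
  V(n1)=0.000  V(n2)=19.40  V(n3)=19.40  V(n4)=45.67  V(n5)=14.81
  i(L1)=-4.363  i(L2)=-0.1347  i(V1)=-2.220  i(V2)=-4.274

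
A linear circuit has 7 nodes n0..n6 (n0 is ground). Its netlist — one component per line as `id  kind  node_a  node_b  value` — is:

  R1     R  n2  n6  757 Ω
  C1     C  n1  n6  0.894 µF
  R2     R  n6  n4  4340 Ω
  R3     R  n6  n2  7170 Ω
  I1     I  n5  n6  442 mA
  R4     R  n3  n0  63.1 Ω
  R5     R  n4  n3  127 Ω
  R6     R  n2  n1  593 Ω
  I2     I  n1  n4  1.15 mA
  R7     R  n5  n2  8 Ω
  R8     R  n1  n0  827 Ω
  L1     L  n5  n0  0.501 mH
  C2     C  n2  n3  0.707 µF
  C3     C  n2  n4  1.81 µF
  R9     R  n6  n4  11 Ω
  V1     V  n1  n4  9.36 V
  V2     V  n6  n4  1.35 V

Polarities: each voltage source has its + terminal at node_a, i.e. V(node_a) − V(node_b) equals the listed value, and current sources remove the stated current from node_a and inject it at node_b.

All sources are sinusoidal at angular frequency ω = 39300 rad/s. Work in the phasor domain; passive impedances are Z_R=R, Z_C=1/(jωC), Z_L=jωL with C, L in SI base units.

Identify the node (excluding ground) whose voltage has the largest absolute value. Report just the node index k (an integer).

Apply KCL at each of the 6 non-ground nodes and solve the resulting linear system.
Node n1: branches {C1, R6, I2, R8, V1} → V_1 = 13.25-6.128j
Node n2: branches {R1, R3, R6, R7, C2, C3} → V_2 = 2.922-0.6892j
Node n3: branches {R4, R5, C2} → V_3 = 1.571-0.4518j
Node n4: branches {R2, R5, I2, C3, R9, V1, V2} → V_4 = 3.895-6.128j
Node n5: branches {I1, R7, L1} → V_5 = -0.2869-0.8058j
Node n6: branches {R1, C1, R2, R3, I1, R9, V2} → V_6 = 5.245-6.128j
Source currents: i(V1)=-0.03460-0.2648j, i(V2)=0.3156+0.2894j

1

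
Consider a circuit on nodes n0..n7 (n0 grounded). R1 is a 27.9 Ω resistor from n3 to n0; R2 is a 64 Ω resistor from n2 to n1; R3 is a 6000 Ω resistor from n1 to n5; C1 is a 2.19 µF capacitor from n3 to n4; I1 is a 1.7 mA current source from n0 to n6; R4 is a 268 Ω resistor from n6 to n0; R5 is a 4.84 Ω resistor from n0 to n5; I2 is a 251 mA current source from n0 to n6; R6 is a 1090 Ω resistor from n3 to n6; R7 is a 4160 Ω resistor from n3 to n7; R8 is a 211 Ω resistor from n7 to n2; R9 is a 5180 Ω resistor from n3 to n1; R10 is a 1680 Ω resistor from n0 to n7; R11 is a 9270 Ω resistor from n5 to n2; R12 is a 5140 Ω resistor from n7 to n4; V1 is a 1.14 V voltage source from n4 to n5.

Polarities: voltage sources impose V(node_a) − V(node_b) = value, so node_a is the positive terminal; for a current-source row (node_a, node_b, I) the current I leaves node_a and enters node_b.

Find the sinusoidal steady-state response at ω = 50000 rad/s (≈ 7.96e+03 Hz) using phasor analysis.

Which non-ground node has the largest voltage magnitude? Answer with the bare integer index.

Apply KCL at each of the 7 non-ground nodes and solve the resulting linear system.
Node n1: branches {R2, R3, R9} → V_1 = 0.5036-0.01161j
Node n2: branches {R2, R8, R11} → V_2 = 0.5002-0.01138j
Node n3: branches {R1, C1, R6, R7, R9} → V_3 = 1.186-0.04798j
Node n4: branches {C1, R12, V1} → V_4 = 1.170+0.008526j
Node n5: branches {R3, R5, R11, V1} → V_5 = 0.02994+0.008526j
Node n6: branches {I1, R4, I2, R6} → V_6 = 54.59-0.009468j
Node n7: branches {R7, R8, R10, R12} → V_7 = 0.4998-0.01106j
Source currents: i(V1)=0.006057+0.001767j

6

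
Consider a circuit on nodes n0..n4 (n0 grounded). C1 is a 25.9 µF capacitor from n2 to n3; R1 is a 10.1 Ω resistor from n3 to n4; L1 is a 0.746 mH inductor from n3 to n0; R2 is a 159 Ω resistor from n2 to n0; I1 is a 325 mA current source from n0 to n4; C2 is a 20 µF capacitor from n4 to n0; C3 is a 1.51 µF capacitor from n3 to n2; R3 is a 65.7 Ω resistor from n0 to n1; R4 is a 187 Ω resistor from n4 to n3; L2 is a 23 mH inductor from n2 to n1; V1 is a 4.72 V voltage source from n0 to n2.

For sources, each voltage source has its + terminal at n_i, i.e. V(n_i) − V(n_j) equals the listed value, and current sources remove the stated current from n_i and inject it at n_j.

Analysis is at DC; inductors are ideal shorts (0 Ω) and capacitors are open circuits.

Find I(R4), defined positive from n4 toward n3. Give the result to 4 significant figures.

MNA unknowns: 4 node voltages V₁..V_4 plus 3 source currents (L1, L2, V1)
C1: Y=0.000 on G[2,3]
R1: Y=0.09901 on G[3,4]
L1: row V3−V0=0, i_L1 at 3,0
R2: Y=0.006289 on G[2,0]
I1: z[0]−=0.325, z[4]+=0.325
C2: Y=0.000 on G[4,0]
C3: Y=0.000 on G[3,2]
R3: Y=0.01522 on G[0,1]
R4: Y=0.005348 on G[4,3]
L2: row V2−V1=0, i_L2 at 2,1
V1: row V0−V2=4.72, i_V1 at 0,2
solve → V1=-4.720, V2=-4.720, V3=0.000, V4=3.114
aux → i_L1=0.3250, i_L2=-0.07184, i_V1=-0.1015

0.01665 A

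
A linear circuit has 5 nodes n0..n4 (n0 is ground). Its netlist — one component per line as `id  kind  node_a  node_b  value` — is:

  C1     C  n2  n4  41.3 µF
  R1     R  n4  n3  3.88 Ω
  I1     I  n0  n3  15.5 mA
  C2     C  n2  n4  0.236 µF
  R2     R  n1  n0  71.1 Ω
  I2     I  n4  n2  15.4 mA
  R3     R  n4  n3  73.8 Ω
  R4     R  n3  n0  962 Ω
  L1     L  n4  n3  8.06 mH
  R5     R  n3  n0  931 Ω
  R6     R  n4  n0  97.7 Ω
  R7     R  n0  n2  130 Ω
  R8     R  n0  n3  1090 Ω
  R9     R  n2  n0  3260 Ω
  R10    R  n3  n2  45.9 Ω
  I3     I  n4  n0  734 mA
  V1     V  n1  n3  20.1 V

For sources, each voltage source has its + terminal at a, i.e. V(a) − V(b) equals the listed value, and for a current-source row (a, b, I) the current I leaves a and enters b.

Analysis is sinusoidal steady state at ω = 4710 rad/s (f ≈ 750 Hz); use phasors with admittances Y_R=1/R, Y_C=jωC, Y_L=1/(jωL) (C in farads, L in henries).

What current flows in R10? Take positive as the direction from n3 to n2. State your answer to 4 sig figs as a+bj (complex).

Apply KCL at each of the 4 non-ground nodes and solve the resulting linear system.
Node n1: branches {R2, V1} → V_1 = -7.898+0.2721j
Node n2: branches {C1, C2, I2, R7, R9, R10} → V_2 = -28.56-0.9896j
Node n3: branches {R1, I1, R3, R4, L1, R5, R8, R10, V1} → V_3 = -28.00+0.2721j
Node n4: branches {C1, R1, C2, I2, R3, L1, R6, I3} → V_4 = -28.74+0.3189j
Source currents: i(V1)=0.1111-0.003828j

0.01216+0.02749j A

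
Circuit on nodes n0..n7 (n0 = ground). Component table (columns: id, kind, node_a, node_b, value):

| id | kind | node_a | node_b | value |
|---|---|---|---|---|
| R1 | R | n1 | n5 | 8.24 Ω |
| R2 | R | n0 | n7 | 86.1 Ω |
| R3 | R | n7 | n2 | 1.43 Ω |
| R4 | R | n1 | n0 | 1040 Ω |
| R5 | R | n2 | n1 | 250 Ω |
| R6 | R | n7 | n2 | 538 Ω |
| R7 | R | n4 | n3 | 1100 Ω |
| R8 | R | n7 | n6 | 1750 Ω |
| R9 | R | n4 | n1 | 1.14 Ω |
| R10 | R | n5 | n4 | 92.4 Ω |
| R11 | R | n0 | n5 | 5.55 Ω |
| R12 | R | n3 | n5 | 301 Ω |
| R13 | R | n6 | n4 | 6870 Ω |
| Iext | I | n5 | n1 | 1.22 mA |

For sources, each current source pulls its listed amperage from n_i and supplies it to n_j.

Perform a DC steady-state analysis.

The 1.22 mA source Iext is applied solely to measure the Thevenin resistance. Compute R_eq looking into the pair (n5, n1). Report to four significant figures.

R_eq = 7.318 Ω

Element admittances at DC:
  Y(R1) = 0.1214 S between n1,n5
  Y(R2) = 0.01161 S between n0,n7
  Y(R3) = 0.6993 S between n7,n2
  Y(R4) = 0.0009615 S between n1,n0
  Y(R5) = 0.004000 S between n2,n1
  Y(R6) = 0.001859 S between n7,n2
  Y(R7) = 0.0009091 S between n4,n3
  Y(R8) = 0.0005714 S between n7,n6
  Y(R9) = 0.8772 S between n4,n1
  Y(R10) = 0.01082 S between n5,n4
  Y(R11) = 0.1802 S between n0,n5
  Y(R12) = 0.003322 S between n3,n5
  Y(R13) = 0.0001456 S between n6,n4
  Iext: injects 0.00122 A into n1 (from n5)
Assemble and solve the 7×7 MNA system:
  V(n1)=0.008735  V(n2)=0.002312  V(n3)=0.001700  V(n4)=0.008618  V(n5)=-0.0001933  V(n6)=0.003563  V(n7)=0.002275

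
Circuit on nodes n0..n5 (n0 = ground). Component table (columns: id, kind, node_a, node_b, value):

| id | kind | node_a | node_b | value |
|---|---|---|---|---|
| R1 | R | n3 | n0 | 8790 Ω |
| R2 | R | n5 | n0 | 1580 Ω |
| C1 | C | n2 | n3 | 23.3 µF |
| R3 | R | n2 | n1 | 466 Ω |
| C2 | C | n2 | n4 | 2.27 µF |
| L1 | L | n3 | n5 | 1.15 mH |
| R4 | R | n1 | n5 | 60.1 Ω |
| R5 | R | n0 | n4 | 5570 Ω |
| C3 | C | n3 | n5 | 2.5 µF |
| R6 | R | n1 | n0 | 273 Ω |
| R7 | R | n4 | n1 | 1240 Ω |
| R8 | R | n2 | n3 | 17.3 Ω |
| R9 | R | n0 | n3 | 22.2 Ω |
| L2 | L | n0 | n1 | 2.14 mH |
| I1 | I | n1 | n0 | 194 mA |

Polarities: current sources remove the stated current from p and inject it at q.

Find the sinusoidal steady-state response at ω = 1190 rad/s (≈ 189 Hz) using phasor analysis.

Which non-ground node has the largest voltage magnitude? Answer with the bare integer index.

1

Apply KCL at each of the 5 non-ground nodes and solve the resulting linear system.
Node n1: branches {R3, R4, R6, R7, L2, I1} → V_1 = -0.02173-0.4930j
Node n2: branches {C1, R3, C2, R8} → V_2 = -0.01261-0.1596j
Node n3: branches {R1, C1, L1, C3, R8, R9} → V_3 = -0.007091-0.1461j
Node n4: branches {C2, R5, R7} → V_4 = -0.09170-0.1865j
Node n5: branches {R2, L1, R4, C3} → V_5 = 0.0006996-0.1466j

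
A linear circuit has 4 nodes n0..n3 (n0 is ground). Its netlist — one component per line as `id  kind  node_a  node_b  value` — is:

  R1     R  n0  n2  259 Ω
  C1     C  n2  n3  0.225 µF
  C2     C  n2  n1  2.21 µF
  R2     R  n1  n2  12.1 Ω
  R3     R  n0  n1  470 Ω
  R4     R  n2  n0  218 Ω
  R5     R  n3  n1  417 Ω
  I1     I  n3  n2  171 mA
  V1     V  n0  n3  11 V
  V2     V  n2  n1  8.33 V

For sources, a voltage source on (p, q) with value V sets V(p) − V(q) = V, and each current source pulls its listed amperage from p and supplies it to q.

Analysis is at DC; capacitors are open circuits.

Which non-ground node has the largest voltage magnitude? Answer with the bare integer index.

2

MNA unknowns: 3 node voltages V₁..V_3 plus 2 source currents (V1, V2)
R1: Y=0.003861 on G[0,2]
C1: Y=0.000 on G[2,3]
C2: Y=0.000 on G[2,1]
R2: Y=0.08264 on G[1,2]
R3: Y=0.002128 on G[0,1]
R4: Y=0.004587 on G[2,0]
R5: Y=0.002398 on G[3,1]
I1: z[3]−=0.171, z[2]+=0.171
V1: row V0−V3=11, i_V1 at 0,3
V2: row V2−V1=8.33, i_V2 at 2,1
solve → V1=5.723, V2=14.05, V3=-11.00
aux → i_V1=0.1309, i_V2=-0.6362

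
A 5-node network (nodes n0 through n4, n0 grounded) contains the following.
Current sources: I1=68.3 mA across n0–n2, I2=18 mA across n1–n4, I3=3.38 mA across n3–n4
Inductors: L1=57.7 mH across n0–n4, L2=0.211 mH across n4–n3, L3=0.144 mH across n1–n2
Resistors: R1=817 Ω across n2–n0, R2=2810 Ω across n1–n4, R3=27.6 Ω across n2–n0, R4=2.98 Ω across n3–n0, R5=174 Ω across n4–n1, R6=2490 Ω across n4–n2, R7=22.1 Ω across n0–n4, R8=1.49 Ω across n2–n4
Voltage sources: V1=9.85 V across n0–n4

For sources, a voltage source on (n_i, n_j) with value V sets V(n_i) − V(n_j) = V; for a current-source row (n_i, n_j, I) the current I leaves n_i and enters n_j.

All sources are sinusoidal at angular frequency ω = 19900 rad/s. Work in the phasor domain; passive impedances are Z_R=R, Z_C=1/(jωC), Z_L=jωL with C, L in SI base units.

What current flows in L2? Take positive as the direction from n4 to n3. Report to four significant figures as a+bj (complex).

Apply KCL at each of the 4 non-ground nodes and solve the resulting linear system.
Node n1: branches {I2, R2, R5, L3} → V_1 = -9.265-0.06129j
Node n2: branches {I1, R1, R3, R6, R8, L3} → V_2 = -9.264+0.0005276j
Node n3: branches {R4, I3, L2} → V_3 = -3.306+4.644j
Node n4: branches {I2, L1, R2, I3, R5, R6, R7, L2, R8, V1} → V_4 = -9.850+0.000j
Source currents: i(V1)=-1.970+1.567j

-1.106+1.558j A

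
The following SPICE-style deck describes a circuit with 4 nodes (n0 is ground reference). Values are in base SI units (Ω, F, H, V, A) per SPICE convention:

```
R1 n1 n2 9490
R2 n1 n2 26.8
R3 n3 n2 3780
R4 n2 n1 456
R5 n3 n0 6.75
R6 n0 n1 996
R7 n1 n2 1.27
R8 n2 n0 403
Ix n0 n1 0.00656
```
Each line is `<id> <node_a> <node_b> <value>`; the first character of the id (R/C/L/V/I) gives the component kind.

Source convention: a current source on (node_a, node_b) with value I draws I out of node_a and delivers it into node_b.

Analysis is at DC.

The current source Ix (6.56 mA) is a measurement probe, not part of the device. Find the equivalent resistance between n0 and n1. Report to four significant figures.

R_eq = 267.4 Ω

Apply KCL at each of the 3 non-ground nodes and solve the resulting linear system.
Node n1: branches {R1, R2, R4, R6, R7, Ix} → V_1 = 1.754
Node n2: branches {R1, R2, R3, R4, R7, R8} → V_2 = 1.748
Node n3: branches {R3, R5} → V_3 = 0.003116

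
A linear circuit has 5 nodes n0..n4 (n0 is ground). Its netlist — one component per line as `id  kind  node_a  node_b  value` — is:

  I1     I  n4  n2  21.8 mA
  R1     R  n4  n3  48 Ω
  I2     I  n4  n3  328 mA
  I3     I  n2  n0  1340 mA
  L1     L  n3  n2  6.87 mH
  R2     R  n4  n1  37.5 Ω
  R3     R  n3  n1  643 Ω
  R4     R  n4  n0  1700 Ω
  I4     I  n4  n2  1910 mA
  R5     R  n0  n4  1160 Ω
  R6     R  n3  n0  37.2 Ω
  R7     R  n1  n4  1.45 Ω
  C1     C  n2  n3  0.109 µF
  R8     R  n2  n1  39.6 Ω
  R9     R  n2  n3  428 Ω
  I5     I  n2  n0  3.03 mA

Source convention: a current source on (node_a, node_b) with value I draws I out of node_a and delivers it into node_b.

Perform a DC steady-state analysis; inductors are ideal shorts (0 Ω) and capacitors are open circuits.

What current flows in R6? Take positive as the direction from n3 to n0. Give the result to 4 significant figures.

Apply KCL at each of the 4 non-ground nodes and solve the resulting linear system.
Node n1: branches {R2, R3, R7, R8} → V_1 = -89.02
Node n2: branches {I1, I3, L1, I4, C1, R8, R9, I5} → V_2 = -45.07
Node n3: branches {R1, I2, L1, R3, R6, C1, R9} → V_3 = -45.07
Node n4: branches {I1, R1, I2, R2, R4, I4, R5, R7} → V_4 = -90.67
Source currents: i(L1)=0.5212

-1.212 A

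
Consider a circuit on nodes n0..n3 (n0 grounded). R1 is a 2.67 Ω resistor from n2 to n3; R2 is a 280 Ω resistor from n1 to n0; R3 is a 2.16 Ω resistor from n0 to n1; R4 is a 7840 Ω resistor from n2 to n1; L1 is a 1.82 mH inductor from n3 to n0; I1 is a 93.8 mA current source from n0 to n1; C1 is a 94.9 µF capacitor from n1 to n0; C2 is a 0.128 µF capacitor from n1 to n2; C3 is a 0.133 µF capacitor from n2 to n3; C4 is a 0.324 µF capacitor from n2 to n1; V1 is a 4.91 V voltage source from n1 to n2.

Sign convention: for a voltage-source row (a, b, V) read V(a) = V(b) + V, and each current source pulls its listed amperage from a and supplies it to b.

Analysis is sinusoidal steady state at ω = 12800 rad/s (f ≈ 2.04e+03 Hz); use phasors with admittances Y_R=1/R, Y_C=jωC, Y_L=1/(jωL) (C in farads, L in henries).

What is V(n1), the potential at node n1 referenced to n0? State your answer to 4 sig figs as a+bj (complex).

-0.1181-0.1479j V

Apply KCL at each of the 3 non-ground nodes and solve the resulting linear system.
Node n1: branches {R2, R3, R4, I1, C1, C2, C4, V1} → V_1 = -0.1181-0.1479j
Node n2: branches {R1, R4, C2, C3, C4, V1} → V_2 = -5.028-0.1479j
Node n3: branches {R1, L1, C3} → V_3 = -4.949-0.7154j
Source currents: i(V1)=-0.03134+0.1840j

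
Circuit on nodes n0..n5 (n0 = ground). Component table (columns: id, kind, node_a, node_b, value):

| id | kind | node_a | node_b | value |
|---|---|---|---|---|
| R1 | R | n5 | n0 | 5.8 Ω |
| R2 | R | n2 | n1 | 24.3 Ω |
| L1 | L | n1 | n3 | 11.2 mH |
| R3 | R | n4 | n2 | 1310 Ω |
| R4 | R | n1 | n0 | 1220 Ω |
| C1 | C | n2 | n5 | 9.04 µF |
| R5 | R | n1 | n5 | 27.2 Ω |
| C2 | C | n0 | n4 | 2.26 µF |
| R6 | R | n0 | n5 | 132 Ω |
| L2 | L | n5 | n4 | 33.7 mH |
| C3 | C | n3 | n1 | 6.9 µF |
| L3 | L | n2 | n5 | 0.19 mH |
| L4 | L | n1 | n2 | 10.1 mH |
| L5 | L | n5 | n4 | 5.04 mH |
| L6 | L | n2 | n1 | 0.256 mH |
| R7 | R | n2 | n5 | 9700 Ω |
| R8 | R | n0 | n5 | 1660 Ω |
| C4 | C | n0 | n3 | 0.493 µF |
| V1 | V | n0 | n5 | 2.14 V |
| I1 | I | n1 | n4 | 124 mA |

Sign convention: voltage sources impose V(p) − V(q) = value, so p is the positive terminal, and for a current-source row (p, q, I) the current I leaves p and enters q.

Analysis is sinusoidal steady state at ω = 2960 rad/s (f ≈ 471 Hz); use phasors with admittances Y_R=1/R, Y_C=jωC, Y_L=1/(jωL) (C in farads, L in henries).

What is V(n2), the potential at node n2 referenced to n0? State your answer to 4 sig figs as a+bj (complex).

-2.146-0.06969j V

MNA unknowns: 5 node voltages V₁..V_5 plus 1 source current (V1)
R1: Y=0.1724+0.000j on G[5,0]
R2: Y=0.04115+0.000j on G[2,1]
L1: Y=0.000-0.03016j on G[1,3]
R3: Y=0.0007634+0.000j on G[4,2]
R4: Y=0.0008197+0.000j on G[1,0]
C1: Y=0.000+0.02676j on G[2,5]
R5: Y=0.03676+0.000j on G[1,5]
C2: Y=0.000+0.006690j on G[0,4]
R6: Y=0.007576+0.000j on G[0,5]
L2: Y=0.000-0.01002j on G[5,4]
C3: Y=0.000+0.02042j on G[3,1]
L3: Y=0.000-1.778j on G[2,5]
L4: Y=0.000-0.03345j on G[1,2]
L5: Y=0.000-0.06703j on G[5,4]
L6: Y=0.000-1.320j on G[2,1]
R7: Y=0.0001031+0.000j on G[2,5]
R8: Y=0.0006024+0.000j on G[0,5]
C4: Y=0.000+0.001459j on G[0,3]
V1: row V0−V5=2.14, i_V1 at 0,5
I1: z[1]−=0.124, z[4]+=0.124
solve → V1=-2.156-0.1595j, V2=-2.146-0.06969j, V3=-2.536-0.1876j, V4=-2.324+1.764j, V5=-2.140+0.000j
aux → i_V1=-0.3998-0.01938j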